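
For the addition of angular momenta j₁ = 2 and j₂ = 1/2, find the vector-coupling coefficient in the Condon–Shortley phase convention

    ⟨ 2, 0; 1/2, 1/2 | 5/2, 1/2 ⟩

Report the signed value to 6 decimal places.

+0.774597

√[6·0!4!1!/6! · 2!2!1!0!3!2!] = √(48/5)
  +(−1)^0/∏(0,0,2,1,2,0)! = 1/4  (running 1/4)
⟨..|..⟩ = √(48/5)·(1/4) = +0.774597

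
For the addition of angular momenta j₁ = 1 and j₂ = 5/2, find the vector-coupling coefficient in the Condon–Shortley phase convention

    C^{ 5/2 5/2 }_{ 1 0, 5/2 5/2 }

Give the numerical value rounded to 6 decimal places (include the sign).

√[6·1!1!4!/7! · 1!1!5!0!5!0!] = √(2880/7)
  +(−1)^1/∏(1,0,0,4,1,0)! = -1/24  (running -1/24)
⟨..|..⟩ = √(2880/7)·(-1/24) = -0.845154

-0.845154  (= −√(5/7))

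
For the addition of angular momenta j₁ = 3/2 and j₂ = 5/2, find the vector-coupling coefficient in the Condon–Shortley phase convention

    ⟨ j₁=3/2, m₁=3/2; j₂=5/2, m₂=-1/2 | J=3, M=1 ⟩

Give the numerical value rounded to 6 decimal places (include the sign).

+√(9/20) = +0.670820

√[7·1!2!4!/8! · 3!0!2!3!4!2!] = √(144/5)
  +(−1)^0/∏(0,1,0,2,2,2)! = 1/8  (running 1/8)
⟨..|..⟩ = √(144/5)·(1/8) = +0.670820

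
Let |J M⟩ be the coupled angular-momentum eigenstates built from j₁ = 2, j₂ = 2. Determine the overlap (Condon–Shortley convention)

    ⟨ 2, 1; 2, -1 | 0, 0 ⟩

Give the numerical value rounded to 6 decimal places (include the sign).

triangle: 4!·0!·0!/5! = 24/120
(j±m)!: 3!·1!·1!·3!·0!·0! = 36
prefactor² = (2J+1)·Δ·N² = 36/5
  k=1: −1/(1!·3!·0!·0!·0!·0!) = -1/6
Σ = -1/6  ⇒  CG² = 36/5·(-1/6)² = 1/5
CG = −√(1/5) = -0.447214

-0.447214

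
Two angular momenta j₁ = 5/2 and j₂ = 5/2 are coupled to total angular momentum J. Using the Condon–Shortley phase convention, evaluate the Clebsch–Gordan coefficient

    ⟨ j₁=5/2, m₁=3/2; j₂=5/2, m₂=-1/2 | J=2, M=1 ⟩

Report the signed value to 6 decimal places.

−√(1/7) ≈ -0.377964

√[5·3!2!2!/8! · 4!1!2!3!3!1!] = √(36/7)
  +(−1)^0/∏(0,3,1,2,1,0)! = 1/12  (running 1/12)
  +(−1)^1/∏(1,2,0,1,2,1)! = -1/4  (running -1/6)
⟨..|..⟩ = √(36/7)·(-1/6) = -0.377964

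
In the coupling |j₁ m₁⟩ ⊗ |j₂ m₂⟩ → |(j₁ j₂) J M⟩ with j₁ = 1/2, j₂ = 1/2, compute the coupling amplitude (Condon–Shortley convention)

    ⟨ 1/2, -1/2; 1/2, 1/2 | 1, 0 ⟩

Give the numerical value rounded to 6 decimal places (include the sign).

triangle: 0!*1!*1!/3! = 1/6
(j±m)!: 0!*1!*1!*0!*1!*1! = 1
prefactor² = (2J+1)*Δ*N² = 1/2
  k=0: +1/(0!*0!*1!*1!*0!*0!) = 1
Σ = 1  ⇒  CG² = 1/2*1² = 1/2
CG = +√(1/2) = +0.707107

+√(1/2) ≈ +0.707107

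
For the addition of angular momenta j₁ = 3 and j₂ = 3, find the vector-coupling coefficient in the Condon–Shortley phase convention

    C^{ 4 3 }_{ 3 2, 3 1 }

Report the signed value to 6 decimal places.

√[9·2!4!4!/11! · 5!1!4!2!7!1!] = √(82944/11)
  +(−1)^0/∏(0,2,1,4,3,0)! = 1/288  (running 1/288)
  +(−1)^1/∏(1,1,0,3,4,1)! = -1/144  (running -1/288)
⟨..|..⟩ = √(82944/11)·(-1/288) = -0.301511

−√(1/11) ≈ -0.301511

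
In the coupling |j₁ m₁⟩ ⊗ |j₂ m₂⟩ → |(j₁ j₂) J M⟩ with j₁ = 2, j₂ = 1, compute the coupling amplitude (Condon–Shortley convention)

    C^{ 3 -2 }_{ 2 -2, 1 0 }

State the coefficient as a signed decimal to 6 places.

√[7·0!4!2!/7! · 0!4!1!1!1!5!] = √(192)
  +(−1)^0/∏(0,0,4,1,0,1)! = 1/24  (running 1/24)
⟨..|..⟩ = √(192)·(1/24) = +0.577350

+0.577350  (= +√(1/3))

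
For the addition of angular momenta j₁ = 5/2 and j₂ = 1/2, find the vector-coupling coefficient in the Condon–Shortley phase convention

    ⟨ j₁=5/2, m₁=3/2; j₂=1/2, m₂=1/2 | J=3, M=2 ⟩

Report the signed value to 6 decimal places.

j₁+j₂−J=0  J+j₁−j₂=5  J−j₁+j₂=1  j₁+j₂+J+1=7
(j₁±m₁, j₂±m₂, J±M) = (4,1,1,0,5,1)
P² = 480
sum k=0..0:
  [0] +1/24 = 1/24
S = 1/24
C² = P²·S² = 5/6 ; C = +0.912871

+√(5/6) = +0.912871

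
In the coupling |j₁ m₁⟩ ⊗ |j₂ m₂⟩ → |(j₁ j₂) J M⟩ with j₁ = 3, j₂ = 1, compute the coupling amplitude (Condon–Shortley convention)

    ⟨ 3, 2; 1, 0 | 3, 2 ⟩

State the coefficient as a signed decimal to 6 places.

j₁+j₂−J=1  J+j₁−j₂=5  J−j₁+j₂=1  j₁+j₂+J+1=8
(j₁±m₁, j₂±m₂, J±M) = (5,1,1,1,5,1)
P² = 300
sum k=0..1:
  [0] +1/24 = 1/24
  [1] −1/120 = -1/120
S = 1/30
C² = P²·S² = 1/3 ; C = +0.577350

+0.577350  (= +√(1/3))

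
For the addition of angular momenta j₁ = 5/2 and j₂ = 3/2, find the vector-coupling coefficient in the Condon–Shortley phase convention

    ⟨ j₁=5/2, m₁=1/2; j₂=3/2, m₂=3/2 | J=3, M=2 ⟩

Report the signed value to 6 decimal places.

j₁+j₂−J=1  J+j₁−j₂=4  J−j₁+j₂=2  j₁+j₂+J+1=8
(j₁±m₁, j₂±m₂, J±M) = (3,2,3,0,5,1)
P² = 72
sum k=1..1:
  [1] −1/12 = -1/12
S = -1/12
C² = P²·S² = 1/2 ; C = -0.707107

-0.707107  (= −√(1/2))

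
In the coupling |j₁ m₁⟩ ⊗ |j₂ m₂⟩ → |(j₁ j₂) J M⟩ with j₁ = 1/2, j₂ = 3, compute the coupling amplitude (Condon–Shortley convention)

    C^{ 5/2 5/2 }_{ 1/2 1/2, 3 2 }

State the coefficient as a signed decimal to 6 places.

+0.377964

triangle: 1!*0!*5!/7! = 120/5040
(j±m)!: 1!*0!*5!*1!*5!*0! = 14400
prefactor² = (2J+1)*Δ*N² = 14400/7
  k=0: +1/(0!*1!*0!*5!*0!*0!) = 1/120
Σ = 1/120  ⇒  CG² = 14400/7*1/120² = 1/7
CG = +√(1/7) = +0.377964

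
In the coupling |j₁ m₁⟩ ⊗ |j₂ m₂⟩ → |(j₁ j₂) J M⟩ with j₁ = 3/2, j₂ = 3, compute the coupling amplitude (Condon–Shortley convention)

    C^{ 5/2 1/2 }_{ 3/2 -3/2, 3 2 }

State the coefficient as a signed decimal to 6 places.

triangle: 2!×1!×4!/8! = 48/40320
(j±m)!: 0!×3!×5!×1!×3!×2! = 8640
prefactor² = (2J+1)×Δ×N² = 432/7
  k=2: +1/(2!×0!×1!×3!×0!×1!) = 1/12
Σ = 1/12  ⇒  CG² = 432/7×1/12² = 3/7
CG = +√(3/7) = +0.654654

+0.654654  (= +√(3/7))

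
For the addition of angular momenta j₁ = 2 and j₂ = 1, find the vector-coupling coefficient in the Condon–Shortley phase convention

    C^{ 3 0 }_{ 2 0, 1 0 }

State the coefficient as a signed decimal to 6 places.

+0.774597  (= +√(3/5))

√[7·0!4!2!/7! · 2!2!1!1!3!3!] = √(48/5)
  +(−1)^0/∏(0,0,2,1,2,1)! = 1/4  (running 1/4)
⟨..|..⟩ = √(48/5)·(1/4) = +0.774597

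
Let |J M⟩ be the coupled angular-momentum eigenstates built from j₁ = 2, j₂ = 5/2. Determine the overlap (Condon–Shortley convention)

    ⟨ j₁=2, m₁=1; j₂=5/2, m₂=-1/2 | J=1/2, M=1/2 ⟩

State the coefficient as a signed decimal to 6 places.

√[2·4!0!1!/6! · 3!1!2!3!1!0!] = √(24/5)
  +(−1)^1/∏(1,3,0,1,0,0)! = -1/6  (running -1/6)
⟨..|..⟩ = √(24/5)·(-1/6) = -0.365148

-0.365148  (= −√(2/15))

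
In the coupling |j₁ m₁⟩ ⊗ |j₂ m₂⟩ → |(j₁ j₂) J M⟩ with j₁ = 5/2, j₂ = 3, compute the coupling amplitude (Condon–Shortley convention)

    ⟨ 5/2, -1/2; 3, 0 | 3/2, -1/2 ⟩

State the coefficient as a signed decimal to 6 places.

+0.338062

triangle: 4!*1!*2!/8! = 48/40320
(j±m)!: 2!*3!*3!*3!*1!*2! = 864
prefactor² = (2J+1)*Δ*N² = 144/35
  k=2: +1/(2!*2!*1!*1!*0!*1!) = 1/4
  k=3: −1/(3!*1!*0!*0!*1!*2!) = -1/12
Σ = 1/6  ⇒  CG² = 144/35*1/6² = 4/35
CG = +√(4/35) = +0.338062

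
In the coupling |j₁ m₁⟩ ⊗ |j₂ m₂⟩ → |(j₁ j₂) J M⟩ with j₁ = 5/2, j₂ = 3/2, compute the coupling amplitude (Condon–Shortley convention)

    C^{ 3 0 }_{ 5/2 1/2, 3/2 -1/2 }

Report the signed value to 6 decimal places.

+√(1/5) ≈ +0.447214

j₁+j₂−J=1  J+j₁−j₂=4  J−j₁+j₂=2  j₁+j₂+J+1=8
(j₁±m₁, j₂±m₂, J±M) = (3,2,1,2,3,3)
P² = 36/5
sum k=0..1:
  [0] +1/4 = 1/4
  [1] −1/12 = -1/12
S = 1/6
C² = P²·S² = 1/5 ; C = +0.447214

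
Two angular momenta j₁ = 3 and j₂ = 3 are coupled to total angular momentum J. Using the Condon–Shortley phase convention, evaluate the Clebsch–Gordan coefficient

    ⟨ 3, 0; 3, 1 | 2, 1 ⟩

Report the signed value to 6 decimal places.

+0.154303

j₁+j₂−J=4  J+j₁−j₂=2  J−j₁+j₂=2  j₁+j₂+J+1=9
(j₁±m₁, j₂±m₂, J±M) = (3,3,4,2,3,1)
P² = 96/7
sum k=2..3:
  [2] +1/8 = 1/8
  [3] −1/12 = -1/12
S = 1/24
C² = P²·S² = 1/42 ; C = +0.154303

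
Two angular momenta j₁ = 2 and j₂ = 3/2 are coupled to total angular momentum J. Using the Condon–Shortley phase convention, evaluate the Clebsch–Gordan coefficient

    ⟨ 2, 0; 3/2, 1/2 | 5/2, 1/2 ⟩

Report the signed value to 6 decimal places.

√[6·1!3!2!/7! · 2!2!2!1!3!2!] = √(48/35)
  +(−1)^0/∏(0,1,2,2,1,0)! = 1/4  (running 1/4)
  +(−1)^1/∏(1,0,1,1,2,1)! = -1/2  (running -1/4)
⟨..|..⟩ = √(48/35)·(-1/4) = -0.292770

-0.292770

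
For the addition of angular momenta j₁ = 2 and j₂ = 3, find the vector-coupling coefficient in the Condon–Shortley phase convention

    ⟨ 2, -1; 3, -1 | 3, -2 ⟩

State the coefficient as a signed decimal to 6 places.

j₁+j₂−J=2  J+j₁−j₂=2  J−j₁+j₂=4  j₁+j₂+J+1=9
(j₁±m₁, j₂±m₂, J±M) = (1,3,2,4,1,5)
P² = 64
sum k=1..2:
  [1] −1/12 = -1/12
  [2] +1/48 = 1/48
S = -1/16
C² = P²·S² = 1/4 ; C = -0.500000

−√(1/4) = -0.500000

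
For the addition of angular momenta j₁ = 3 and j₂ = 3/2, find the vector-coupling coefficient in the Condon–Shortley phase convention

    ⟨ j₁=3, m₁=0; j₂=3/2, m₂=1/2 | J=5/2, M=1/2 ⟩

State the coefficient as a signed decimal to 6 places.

-0.414039  (= −√(6/35))

√[6·2!4!1!/8! · 3!3!2!1!3!2!] = √(216/35)
  +(−1)^1/∏(1,1,2,1,2,0)! = -1/4  (running -1/4)
  +(−1)^2/∏(2,0,1,0,3,1)! = 1/12  (running -1/6)
⟨..|..⟩ = √(216/35)·(-1/6) = -0.414039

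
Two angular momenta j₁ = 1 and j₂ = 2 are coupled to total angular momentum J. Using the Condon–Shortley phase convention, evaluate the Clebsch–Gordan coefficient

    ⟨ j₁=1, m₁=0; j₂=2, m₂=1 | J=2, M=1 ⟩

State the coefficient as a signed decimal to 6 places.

√[5·1!1!3!/6! · 1!1!3!1!3!1!] = √(3/2)
  +(−1)^0/∏(0,1,1,3,0,0)! = 1/6  (running 1/6)
  +(−1)^1/∏(1,0,0,2,1,1)! = -1/2  (running -1/3)
⟨..|..⟩ = √(3/2)·(-1/3) = -0.408248

−√(1/6) = -0.408248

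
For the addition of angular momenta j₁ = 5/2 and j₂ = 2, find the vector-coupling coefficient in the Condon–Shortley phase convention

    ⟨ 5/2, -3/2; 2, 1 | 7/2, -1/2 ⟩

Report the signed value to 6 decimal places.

−√(121/315) = -0.619780

√[8·1!4!3!/9! · 1!4!3!1!3!4!] = √(2304/35)
  +(−1)^0/∏(0,1,4,3,0,0)! = 1/144  (running 1/144)
  +(−1)^1/∏(1,0,3,2,1,1)! = -1/12  (running -11/144)
⟨..|..⟩ = √(2304/35)·(-11/144) = -0.619780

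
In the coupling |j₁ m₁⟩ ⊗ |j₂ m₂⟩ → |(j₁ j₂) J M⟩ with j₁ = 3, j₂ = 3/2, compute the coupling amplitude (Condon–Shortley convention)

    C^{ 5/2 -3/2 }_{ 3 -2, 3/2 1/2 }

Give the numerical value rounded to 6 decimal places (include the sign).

j₁+j₂−J=2  J+j₁−j₂=4  J−j₁+j₂=1  j₁+j₂+J+1=8
(j₁±m₁, j₂±m₂, J±M) = (1,5,2,1,1,4)
P² = 288/7
sum k=1..2:
  [1] −1/24 = -1/24
  [2] +1/12 = 1/12
S = 1/24
C² = P²·S² = 1/14 ; C = +0.267261

+√(1/14) ≈ +0.267261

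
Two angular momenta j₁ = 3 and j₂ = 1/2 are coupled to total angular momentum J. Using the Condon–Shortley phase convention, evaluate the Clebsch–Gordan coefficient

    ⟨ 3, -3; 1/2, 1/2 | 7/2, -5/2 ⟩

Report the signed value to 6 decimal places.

triangle: 0!×6!×1!/8! = 720/40320
(j±m)!: 0!×6!×1!×0!×1!×6! = 518400
prefactor² = (2J+1)×Δ×N² = 518400/7
  k=0: +1/(0!×0!×6!×1!×0!×0!) = 1/720
Σ = 1/720  ⇒  CG² = 518400/7×1/720² = 1/7
CG = +√(1/7) = +0.377964

+0.377964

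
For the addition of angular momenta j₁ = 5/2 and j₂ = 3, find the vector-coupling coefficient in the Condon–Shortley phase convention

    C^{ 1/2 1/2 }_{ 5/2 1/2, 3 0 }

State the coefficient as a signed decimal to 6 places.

+√(1/7) ≈ +0.377964

triangle: 5!·0!·1!/7! = 120/5040
(j±m)!: 3!·2!·3!·3!·1!·0! = 432
prefactor² = (2J+1)·Δ·N² = 144/7
  k=2: +1/(2!·3!·0!·1!·0!·0!) = 1/12
Σ = 1/12  ⇒  CG² = 144/7·1/12² = 1/7
CG = +√(1/7) = +0.377964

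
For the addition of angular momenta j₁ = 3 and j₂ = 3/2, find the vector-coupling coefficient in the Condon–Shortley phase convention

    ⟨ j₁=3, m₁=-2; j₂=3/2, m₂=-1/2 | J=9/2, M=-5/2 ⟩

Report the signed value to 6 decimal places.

+0.707107  (= +√(1/2))

√[10·0!6!3!/10! · 1!5!1!2!2!7!] = √(28800)
  +(−1)^0/∏(0,0,5,1,1,2)! = 1/240  (running 1/240)
⟨..|..⟩ = √(28800)·(1/240) = +0.707107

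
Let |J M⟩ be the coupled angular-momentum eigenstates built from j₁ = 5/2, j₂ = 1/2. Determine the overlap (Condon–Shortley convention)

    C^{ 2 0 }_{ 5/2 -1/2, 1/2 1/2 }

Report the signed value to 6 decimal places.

j₁+j₂−J=1  J+j₁−j₂=4  J−j₁+j₂=0  j₁+j₂+J+1=6
(j₁±m₁, j₂±m₂, J±M) = (2,3,1,0,2,2)
P² = 8
sum k=1..1:
  [1] −1/4 = -1/4
S = -1/4
C² = P²·S² = 1/2 ; C = -0.707107

-0.707107  (= −√(1/2))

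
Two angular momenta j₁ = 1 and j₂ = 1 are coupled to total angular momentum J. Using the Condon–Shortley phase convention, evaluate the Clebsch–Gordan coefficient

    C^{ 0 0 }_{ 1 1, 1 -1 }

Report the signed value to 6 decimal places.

√[1·2!0!0!/3! · 2!0!0!2!0!0!] = √(4/3)
  +(−1)^0/∏(0,2,0,0,0,0)! = 1/2  (running 1/2)
⟨..|..⟩ = √(4/3)·(1/2) = +0.577350

+0.577350  (= +√(1/3))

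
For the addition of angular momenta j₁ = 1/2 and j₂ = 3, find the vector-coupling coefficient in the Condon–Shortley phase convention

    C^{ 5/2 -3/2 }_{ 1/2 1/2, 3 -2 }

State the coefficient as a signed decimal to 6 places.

j₁+j₂−J=1  J+j₁−j₂=0  J−j₁+j₂=5  j₁+j₂+J+1=7
(j₁±m₁, j₂±m₂, J±M) = (1,0,1,5,1,4)
P² = 2880/7
sum k=0..0:
  [0] +1/24 = 1/24
S = 1/24
C² = P²·S² = 5/7 ; C = +0.845154

+0.845154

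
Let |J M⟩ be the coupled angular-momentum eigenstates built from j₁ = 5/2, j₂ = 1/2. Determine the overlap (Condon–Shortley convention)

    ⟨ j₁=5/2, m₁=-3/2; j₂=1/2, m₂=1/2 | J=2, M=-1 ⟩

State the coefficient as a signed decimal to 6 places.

-0.816497

√[5·1!4!0!/6! · 1!4!1!0!1!3!] = √(24)
  +(−1)^1/∏(1,0,3,0,1,0)! = -1/6  (running -1/6)
⟨..|..⟩ = √(24)·(-1/6) = -0.816497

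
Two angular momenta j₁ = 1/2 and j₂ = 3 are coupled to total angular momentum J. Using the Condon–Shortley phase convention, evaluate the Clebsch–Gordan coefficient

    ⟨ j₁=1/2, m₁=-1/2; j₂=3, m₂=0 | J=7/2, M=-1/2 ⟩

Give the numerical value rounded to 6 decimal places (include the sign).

√[8·0!1!6!/8! · 0!1!3!3!3!4!] = √(5184/7)
  +(−1)^0/∏(0,0,1,3,0,3)! = 1/36  (running 1/36)
⟨..|..⟩ = √(5184/7)·(1/36) = +0.755929

+√(4/7) ≈ +0.755929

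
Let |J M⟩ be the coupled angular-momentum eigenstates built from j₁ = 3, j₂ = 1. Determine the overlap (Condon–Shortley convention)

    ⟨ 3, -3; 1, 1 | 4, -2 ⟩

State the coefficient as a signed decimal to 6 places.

√[9·0!6!2!/9! · 0!6!2!0!2!6!] = √(518400/7)
  +(−1)^0/∏(0,0,6,2,0,0)! = 1/1440  (running 1/1440)
⟨..|..⟩ = √(518400/7)·(1/1440) = +0.188982

+√(1/28) = +0.188982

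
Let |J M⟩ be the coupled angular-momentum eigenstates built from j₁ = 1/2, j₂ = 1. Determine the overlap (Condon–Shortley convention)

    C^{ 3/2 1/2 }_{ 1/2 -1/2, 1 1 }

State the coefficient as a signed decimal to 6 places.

√[4·0!1!2!/4! · 0!1!2!0!2!1!] = √(4/3)
  +(−1)^0/∏(0,0,1,2,0,0)! = 1/2  (running 1/2)
⟨..|..⟩ = √(4/3)·(1/2) = +0.577350

+0.577350  (= +√(1/3))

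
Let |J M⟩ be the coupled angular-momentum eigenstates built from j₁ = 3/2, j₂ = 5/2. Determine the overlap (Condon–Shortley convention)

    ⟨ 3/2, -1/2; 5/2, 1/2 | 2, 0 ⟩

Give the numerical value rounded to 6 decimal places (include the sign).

-0.267261

√[5·2!1!3!/7! · 1!2!3!2!2!2!] = √(8/7)
  +(−1)^1/∏(1,1,1,2,0,1)! = -1/2  (running -1/2)
  +(−1)^2/∏(2,0,0,1,1,2)! = 1/4  (running -1/4)
⟨..|..⟩ = √(8/7)·(-1/4) = -0.267261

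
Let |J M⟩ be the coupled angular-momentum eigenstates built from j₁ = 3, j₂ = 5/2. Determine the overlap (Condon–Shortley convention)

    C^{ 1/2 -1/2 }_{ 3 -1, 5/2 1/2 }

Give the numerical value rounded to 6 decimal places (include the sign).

−√(4/21) = -0.436436

j₁+j₂−J=5  J+j₁−j₂=1  J−j₁+j₂=0  j₁+j₂+J+1=7
(j₁±m₁, j₂±m₂, J±M) = (2,4,3,2,0,1)
P² = 192/7
sum k=3..3:
  [3] −1/12 = -1/12
S = -1/12
C² = P²·S² = 4/21 ; C = -0.436436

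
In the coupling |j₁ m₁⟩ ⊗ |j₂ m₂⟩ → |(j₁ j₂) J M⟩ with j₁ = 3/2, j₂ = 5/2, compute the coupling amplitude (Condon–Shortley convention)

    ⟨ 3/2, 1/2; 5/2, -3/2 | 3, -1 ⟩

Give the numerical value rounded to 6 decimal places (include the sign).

+√(49/120) ≈ +0.639010

√[7·1!2!4!/8! · 2!1!1!4!2!4!] = √(96/5)
  +(−1)^0/∏(0,1,1,1,1,3)! = 1/6  (running 1/6)
  +(−1)^1/∏(1,0,0,0,2,4)! = -1/48  (running 7/48)
⟨..|..⟩ = √(96/5)·(7/48) = +0.639010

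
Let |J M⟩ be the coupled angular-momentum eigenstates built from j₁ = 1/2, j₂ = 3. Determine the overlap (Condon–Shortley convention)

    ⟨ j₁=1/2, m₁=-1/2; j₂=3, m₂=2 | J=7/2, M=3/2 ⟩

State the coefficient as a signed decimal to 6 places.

j₁+j₂−J=0  J+j₁−j₂=1  J−j₁+j₂=6  j₁+j₂+J+1=8
(j₁±m₁, j₂±m₂, J±M) = (0,1,5,1,5,2)
P² = 28800/7
sum k=0..0:
  [0] +1/120 = 1/120
S = 1/120
C² = P²·S² = 2/7 ; C = +0.534522

+0.534522  (= +√(2/7))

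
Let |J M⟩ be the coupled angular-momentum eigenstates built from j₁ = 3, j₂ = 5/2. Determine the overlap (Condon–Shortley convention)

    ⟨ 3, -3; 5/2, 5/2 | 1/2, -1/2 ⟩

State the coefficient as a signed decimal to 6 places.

triangle: 5!*1!*0!/7! = 120/5040
(j±m)!: 0!*6!*5!*0!*0!*1! = 86400
prefactor² = (2J+1)*Δ*N² = 28800/7
  k=5: −1/(5!*0!*1!*0!*0!*0!) = -1/120
Σ = -1/120  ⇒  CG² = 28800/7*(-1/120)² = 2/7
CG = −√(2/7) = -0.534522

−√(2/7) = -0.534522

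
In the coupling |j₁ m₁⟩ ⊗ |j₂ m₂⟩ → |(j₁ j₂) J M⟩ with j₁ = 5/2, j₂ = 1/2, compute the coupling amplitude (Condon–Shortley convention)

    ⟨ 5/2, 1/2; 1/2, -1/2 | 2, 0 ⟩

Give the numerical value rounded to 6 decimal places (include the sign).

√[5·1!4!0!/6! · 3!2!0!1!2!2!] = √(8)
  +(−1)^0/∏(0,1,2,0,2,0)! = 1/4  (running 1/4)
⟨..|..⟩ = √(8)·(1/4) = +0.707107

+0.707107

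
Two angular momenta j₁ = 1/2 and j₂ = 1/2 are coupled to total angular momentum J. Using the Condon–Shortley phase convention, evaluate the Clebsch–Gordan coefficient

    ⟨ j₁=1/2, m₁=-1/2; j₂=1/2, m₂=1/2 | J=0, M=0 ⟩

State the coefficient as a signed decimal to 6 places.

√[1·1!0!0!/2! · 0!1!1!0!0!0!] = √(1/2)
  +(−1)^1/∏(1,0,0,0,0,0)! = -1  (running -1)
⟨..|..⟩ = √(1/2)·(-1) = -0.707107

-0.707107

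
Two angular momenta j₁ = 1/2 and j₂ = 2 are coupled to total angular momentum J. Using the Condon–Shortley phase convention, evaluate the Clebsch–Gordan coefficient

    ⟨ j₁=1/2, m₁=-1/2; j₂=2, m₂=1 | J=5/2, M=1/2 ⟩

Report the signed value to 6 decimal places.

j₁+j₂−J=0  J+j₁−j₂=1  J−j₁+j₂=4  j₁+j₂+J+1=6
(j₁±m₁, j₂±m₂, J±M) = (0,1,3,1,3,2)
P² = 72/5
sum k=0..0:
  [0] +1/6 = 1/6
S = 1/6
C² = P²·S² = 2/5 ; C = +0.632456

+√(2/5) = +0.632456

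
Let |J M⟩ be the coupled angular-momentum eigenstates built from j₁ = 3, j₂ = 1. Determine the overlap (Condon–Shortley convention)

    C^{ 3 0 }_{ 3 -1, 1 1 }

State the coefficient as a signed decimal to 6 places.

−√(1/2) = -0.707107

j₁+j₂−J=1  J+j₁−j₂=5  J−j₁+j₂=1  j₁+j₂+J+1=8
(j₁±m₁, j₂±m₂, J±M) = (2,4,2,0,3,3)
P² = 72
sum k=1..1:
  [1] −1/12 = -1/12
S = -1/12
C² = P²·S² = 1/2 ; C = -0.707107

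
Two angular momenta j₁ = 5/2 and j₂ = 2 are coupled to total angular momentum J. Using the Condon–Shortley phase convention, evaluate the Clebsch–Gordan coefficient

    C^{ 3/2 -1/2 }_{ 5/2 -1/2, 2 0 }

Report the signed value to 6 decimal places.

triangle: 3!×2!×1!/7! = 12/5040
(j±m)!: 2!×3!×2!×2!×1!×2! = 96
prefactor² = (2J+1)×Δ×N² = 32/35
  k=1: −1/(1!×2!×2!×1!×0!×0!) = -1/4
  k=2: +1/(2!×1!×1!×0!×1!×1!) = 1/2
Σ = 1/4  ⇒  CG² = 32/35×1/4² = 2/35
CG = +√(2/35) = +0.239046

+√(2/35) = +0.239046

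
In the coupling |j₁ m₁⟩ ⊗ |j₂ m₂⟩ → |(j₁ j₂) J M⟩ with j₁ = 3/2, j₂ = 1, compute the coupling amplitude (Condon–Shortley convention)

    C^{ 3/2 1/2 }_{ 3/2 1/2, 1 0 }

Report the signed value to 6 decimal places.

+0.258199

j₁+j₂−J=1  J+j₁−j₂=2  J−j₁+j₂=1  j₁+j₂+J+1=5
(j₁±m₁, j₂±m₂, J±M) = (2,1,1,1,2,1)
P² = 4/15
sum k=0..1:
  [0] +1/1 = 1
  [1] −1/2 = -1/2
S = 1/2
C² = P²·S² = 1/15 ; C = +0.258199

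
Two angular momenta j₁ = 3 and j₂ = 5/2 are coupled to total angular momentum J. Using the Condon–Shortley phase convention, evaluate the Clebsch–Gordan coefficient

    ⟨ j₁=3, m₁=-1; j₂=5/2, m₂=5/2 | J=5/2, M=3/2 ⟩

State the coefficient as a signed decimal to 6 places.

−√(2/7) = -0.534522

j₁+j₂−J=3  J+j₁−j₂=3  J−j₁+j₂=2  j₁+j₂+J+1=9
(j₁±m₁, j₂±m₂, J±M) = (2,4,5,0,4,1)
P² = 1152/7
sum k=3..3:
  [3] −1/24 = -1/24
S = -1/24
C² = P²·S² = 2/7 ; C = -0.534522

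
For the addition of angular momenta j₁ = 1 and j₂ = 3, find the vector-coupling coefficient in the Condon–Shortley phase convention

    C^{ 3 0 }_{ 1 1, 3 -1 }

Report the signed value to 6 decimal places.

+0.707107  (= +√(1/2))

j₁+j₂−J=1  J+j₁−j₂=1  J−j₁+j₂=5  j₁+j₂+J+1=8
(j₁±m₁, j₂±m₂, J±M) = (2,0,2,4,3,3)
P² = 72
sum k=0..0:
  [0] +1/12 = 1/12
S = 1/12
C² = P²·S² = 1/2 ; C = +0.707107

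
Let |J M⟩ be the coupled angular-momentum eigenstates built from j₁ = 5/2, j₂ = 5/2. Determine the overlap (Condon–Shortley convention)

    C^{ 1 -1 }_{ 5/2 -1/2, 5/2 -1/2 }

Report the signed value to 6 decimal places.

+√(9/35) ≈ +0.507093

triangle: 4!×1!×1!/7! = 24/5040
(j±m)!: 2!×3!×2!×3!×0!×2! = 288
prefactor² = (2J+1)×Δ×N² = 144/35
  k=2: +1/(2!×2!×1!×0!×0!×1!) = 1/4
Σ = 1/4  ⇒  CG² = 144/35×1/4² = 9/35
CG = +√(9/35) = +0.507093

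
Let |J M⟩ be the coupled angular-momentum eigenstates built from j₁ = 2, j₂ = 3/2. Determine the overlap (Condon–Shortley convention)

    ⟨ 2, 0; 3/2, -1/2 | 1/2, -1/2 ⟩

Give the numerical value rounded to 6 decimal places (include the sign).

−√(1/5) = -0.447214

triangle: 3!·1!·0!/5! = 6/120
(j±m)!: 2!·2!·1!·2!·0!·1! = 8
prefactor² = (2J+1)·Δ·N² = 4/5
  k=1: −1/(1!·2!·1!·0!·0!·0!) = -1/2
Σ = -1/2  ⇒  CG² = 4/5·(-1/2)² = 1/5
CG = −√(1/5) = -0.447214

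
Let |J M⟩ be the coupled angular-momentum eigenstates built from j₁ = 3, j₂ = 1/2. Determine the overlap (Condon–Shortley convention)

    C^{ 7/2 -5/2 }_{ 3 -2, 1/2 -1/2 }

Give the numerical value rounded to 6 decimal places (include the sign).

+√(6/7) ≈ +0.925820

triangle: 0!·6!·1!/8! = 720/40320
(j±m)!: 1!·5!·0!·1!·1!·6! = 86400
prefactor² = (2J+1)·Δ·N² = 86400/7
  k=0: +1/(0!·0!·5!·0!·1!·1!) = 1/120
Σ = 1/120  ⇒  CG² = 86400/7·1/120² = 6/7
CG = +√(6/7) = +0.925820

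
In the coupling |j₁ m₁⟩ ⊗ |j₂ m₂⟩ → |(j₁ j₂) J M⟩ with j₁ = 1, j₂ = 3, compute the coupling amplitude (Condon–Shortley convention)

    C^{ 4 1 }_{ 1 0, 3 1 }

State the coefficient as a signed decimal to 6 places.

j₁+j₂−J=0  J+j₁−j₂=2  J−j₁+j₂=6  j₁+j₂+J+1=9
(j₁±m₁, j₂±m₂, J±M) = (1,1,4,2,5,3)
P² = 8640/7
sum k=0..0:
  [0] +1/48 = 1/48
S = 1/48
C² = P²·S² = 15/28 ; C = +0.731925

+0.731925  (= +√(15/28))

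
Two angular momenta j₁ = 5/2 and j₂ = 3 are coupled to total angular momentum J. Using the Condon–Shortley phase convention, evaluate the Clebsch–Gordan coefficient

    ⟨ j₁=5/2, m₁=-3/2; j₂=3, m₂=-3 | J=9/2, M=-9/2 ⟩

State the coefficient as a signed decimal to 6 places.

+√(6/11) ≈ +0.738549

j₁+j₂−J=1  J+j₁−j₂=4  J−j₁+j₂=5  j₁+j₂+J+1=11
(j₁±m₁, j₂±m₂, J±M) = (1,4,0,6,0,9)
P² = 49766400/11
sum k=0..0:
  [0] +1/2880 = 1/2880
S = 1/2880
C² = P²·S² = 6/11 ; C = +0.738549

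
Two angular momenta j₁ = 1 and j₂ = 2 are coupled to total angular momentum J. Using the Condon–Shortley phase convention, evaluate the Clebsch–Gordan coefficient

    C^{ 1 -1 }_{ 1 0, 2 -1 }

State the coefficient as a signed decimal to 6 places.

-0.547723

√[3·2!0!2!/5! · 1!1!1!3!0!2!] = √(6/5)
  +(−1)^1/∏(1,1,0,0,0,2)! = -1/2  (running -1/2)
⟨..|..⟩ = √(6/5)·(-1/2) = -0.547723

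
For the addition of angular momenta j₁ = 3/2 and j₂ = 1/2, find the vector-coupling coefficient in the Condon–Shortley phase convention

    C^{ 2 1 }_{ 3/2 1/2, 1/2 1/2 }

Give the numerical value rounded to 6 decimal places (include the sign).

√[5·0!3!1!/5! · 2!1!1!0!3!1!] = √(3)
  +(−1)^0/∏(0,0,1,1,2,0)! = 1/2  (running 1/2)
⟨..|..⟩ = √(3)·(1/2) = +0.866025

+√(3/4) ≈ +0.866025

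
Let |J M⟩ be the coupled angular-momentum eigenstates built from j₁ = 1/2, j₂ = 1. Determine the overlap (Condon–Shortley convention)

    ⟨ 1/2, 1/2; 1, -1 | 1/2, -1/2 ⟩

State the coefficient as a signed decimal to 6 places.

+√(2/3) = +0.816497

triangle: 1!*0!*1!/3! = 1/6
(j±m)!: 1!*0!*0!*2!*0!*1! = 2
prefactor² = (2J+1)*Δ*N² = 2/3
  k=0: +1/(0!*1!*0!*0!*0!*1!) = 1
Σ = 1  ⇒  CG² = 2/3*1² = 2/3
CG = +√(2/3) = +0.816497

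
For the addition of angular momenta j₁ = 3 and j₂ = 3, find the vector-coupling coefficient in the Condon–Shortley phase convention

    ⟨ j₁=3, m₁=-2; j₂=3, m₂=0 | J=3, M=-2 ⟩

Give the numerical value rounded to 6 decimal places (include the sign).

√[7·3!3!3!/10! · 1!5!3!3!1!5!] = √(216)
  +(−1)^2/∏(2,1,3,1,0,2)! = 1/24  (running 1/24)
  +(−1)^3/∏(3,0,2,0,1,3)! = -1/72  (running 1/36)
⟨..|..⟩ = √(216)·(1/36) = +0.408248

+0.408248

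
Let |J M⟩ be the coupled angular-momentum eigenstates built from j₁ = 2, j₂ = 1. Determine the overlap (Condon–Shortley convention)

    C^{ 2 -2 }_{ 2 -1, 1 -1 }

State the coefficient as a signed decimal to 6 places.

j₁+j₂−J=1  J+j₁−j₂=3  J−j₁+j₂=1  j₁+j₂+J+1=6
(j₁±m₁, j₂±m₂, J±M) = (1,3,0,2,0,4)
P² = 12
sum k=0..0:
  [0] +1/6 = 1/6
S = 1/6
C² = P²·S² = 1/3 ; C = +0.577350

+√(1/3) ≈ +0.577350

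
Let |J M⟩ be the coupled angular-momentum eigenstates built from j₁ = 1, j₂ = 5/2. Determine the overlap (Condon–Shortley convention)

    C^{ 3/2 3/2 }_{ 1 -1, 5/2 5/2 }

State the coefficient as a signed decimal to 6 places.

√[4·2!0!3!/6! · 0!2!5!0!3!0!] = √(96)
  +(−1)^2/∏(2,0,0,3,0,0)! = 1/12  (running 1/12)
⟨..|..⟩ = √(96)·(1/12) = +0.816497

+√(2/3) ≈ +0.816497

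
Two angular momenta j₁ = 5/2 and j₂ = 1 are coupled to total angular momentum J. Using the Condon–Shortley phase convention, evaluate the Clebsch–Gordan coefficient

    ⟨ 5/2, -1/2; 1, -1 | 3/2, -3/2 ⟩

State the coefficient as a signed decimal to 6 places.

+0.258199

√[4·2!3!0!/6! · 2!3!0!2!0!3!] = √(48/5)
  +(−1)^0/∏(0,2,3,0,0,0)! = 1/12  (running 1/12)
⟨..|..⟩ = √(48/5)·(1/12) = +0.258199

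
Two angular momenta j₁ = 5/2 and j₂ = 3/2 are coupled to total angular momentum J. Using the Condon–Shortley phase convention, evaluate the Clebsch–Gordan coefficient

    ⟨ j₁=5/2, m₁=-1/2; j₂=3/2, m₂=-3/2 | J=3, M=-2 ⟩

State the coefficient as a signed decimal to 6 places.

j₁+j₂−J=1  J+j₁−j₂=4  J−j₁+j₂=2  j₁+j₂+J+1=8
(j₁±m₁, j₂±m₂, J±M) = (2,3,0,3,1,5)
P² = 72
sum k=0..0:
  [0] +1/12 = 1/12
S = 1/12
C² = P²·S² = 1/2 ; C = +0.707107

+0.707107  (= +√(1/2))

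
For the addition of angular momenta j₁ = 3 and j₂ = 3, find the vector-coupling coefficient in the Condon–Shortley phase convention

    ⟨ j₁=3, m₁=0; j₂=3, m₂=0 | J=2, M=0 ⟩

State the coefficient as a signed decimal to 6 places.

+√(4/21) ≈ +0.436436

√[5·4!2!2!/9! · 3!3!3!3!2!2!] = √(48/7)
  +(−1)^1/∏(1,3,2,2,0,0)! = -1/24  (running -1/24)
  +(−1)^2/∏(2,2,1,1,1,1)! = 1/4  (running 5/24)
  +(−1)^3/∏(3,1,0,0,2,2)! = -1/24  (running 1/6)
⟨..|..⟩ = √(48/7)·(1/6) = +0.436436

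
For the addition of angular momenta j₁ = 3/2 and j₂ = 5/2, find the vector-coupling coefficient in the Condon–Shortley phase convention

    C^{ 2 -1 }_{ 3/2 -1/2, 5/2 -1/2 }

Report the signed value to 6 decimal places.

√[5·2!1!3!/7! · 1!2!2!3!1!3!] = √(12/7)
  +(−1)^1/∏(1,1,1,1,0,2)! = -1/2  (running -1/2)
  +(−1)^2/∏(2,0,0,0,1,3)! = 1/12  (running -5/12)
⟨..|..⟩ = √(12/7)·(-5/12) = -0.545545

-0.545545  (= −√(25/84))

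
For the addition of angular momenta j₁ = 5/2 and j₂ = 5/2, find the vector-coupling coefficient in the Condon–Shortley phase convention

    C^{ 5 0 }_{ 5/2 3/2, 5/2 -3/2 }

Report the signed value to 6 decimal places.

j₁+j₂−J=0  J+j₁−j₂=5  J−j₁+j₂=5  j₁+j₂+J+1=11
(j₁±m₁, j₂±m₂, J±M) = (4,1,1,4,5,5)
P² = 230400/7
sum k=0..0:
  [0] +1/576 = 1/576
S = 1/576
C² = P²·S² = 25/252 ; C = +0.314970

+0.314970  (= +√(25/252))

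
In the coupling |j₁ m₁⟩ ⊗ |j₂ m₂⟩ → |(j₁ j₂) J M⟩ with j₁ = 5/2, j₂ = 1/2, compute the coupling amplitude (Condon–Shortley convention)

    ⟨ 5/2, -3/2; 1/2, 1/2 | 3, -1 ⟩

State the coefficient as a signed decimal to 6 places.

triangle: 0!×5!×1!/7! = 120/5040
(j±m)!: 1!×4!×1!×0!×2!×4! = 1152
prefactor² = (2J+1)×Δ×N² = 192
  k=0: +1/(0!×0!×4!×1!×1!×0!) = 1/24
Σ = 1/24  ⇒  CG² = 192×1/24² = 1/3
CG = +√(1/3) = +0.577350

+0.577350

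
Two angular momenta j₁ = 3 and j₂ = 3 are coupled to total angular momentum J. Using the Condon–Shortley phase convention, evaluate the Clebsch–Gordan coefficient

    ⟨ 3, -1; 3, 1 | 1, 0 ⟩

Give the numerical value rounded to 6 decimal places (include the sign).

√[3·5!1!1!/8! · 2!4!4!2!1!1!] = √(144/7)
  +(−1)^3/∏(3,2,1,1,0,0)! = -1/12  (running -1/12)
  +(−1)^4/∏(4,1,0,0,1,1)! = 1/24  (running -1/24)
⟨..|..⟩ = √(144/7)·(-1/24) = -0.188982

−√(1/28) ≈ -0.188982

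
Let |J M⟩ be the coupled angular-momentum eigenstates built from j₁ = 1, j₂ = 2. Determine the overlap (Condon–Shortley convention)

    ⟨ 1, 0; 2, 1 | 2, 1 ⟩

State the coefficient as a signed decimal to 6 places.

j₁+j₂−J=1  J+j₁−j₂=1  J−j₁+j₂=3  j₁+j₂+J+1=6
(j₁±m₁, j₂±m₂, J±M) = (1,1,3,1,3,1)
P² = 3/2
sum k=0..1:
  [0] +1/6 = 1/6
  [1] −1/2 = -1/2
S = -1/3
C² = P²·S² = 1/6 ; C = -0.408248

-0.408248  (= −√(1/6))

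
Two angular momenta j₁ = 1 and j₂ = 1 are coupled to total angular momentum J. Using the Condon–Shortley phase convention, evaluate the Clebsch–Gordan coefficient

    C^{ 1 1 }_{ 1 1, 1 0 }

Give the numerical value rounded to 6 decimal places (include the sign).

√[3·1!1!1!/4! · 2!0!1!1!2!0!] = √(1/2)
  +(−1)^0/∏(0,1,0,1,1,0)! = 1  (running 1)
⟨..|..⟩ = √(1/2)·(1) = +0.707107

+√(1/2) = +0.707107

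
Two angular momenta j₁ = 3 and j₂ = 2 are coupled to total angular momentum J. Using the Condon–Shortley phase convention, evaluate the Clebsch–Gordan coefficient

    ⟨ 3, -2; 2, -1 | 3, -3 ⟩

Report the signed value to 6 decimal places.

triangle: 2!·4!·2!/9! = 96/362880
(j±m)!: 1!·5!·1!·3!·0!·6! = 518400
prefactor² = (2J+1)·Δ·N² = 960
  k=1: −1/(1!·1!·4!·0!·0!·2!) = -1/48
Σ = -1/48  ⇒  CG² = 960·(-1/48)² = 5/12
CG = −√(5/12) = -0.645497

−√(5/12) = -0.645497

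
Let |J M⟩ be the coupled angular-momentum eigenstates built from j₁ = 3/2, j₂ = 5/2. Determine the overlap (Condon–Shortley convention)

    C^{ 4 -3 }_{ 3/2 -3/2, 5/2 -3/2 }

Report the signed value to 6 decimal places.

√[9·0!3!5!/9! · 0!3!1!4!1!7!] = √(12960)
  +(−1)^0/∏(0,0,3,1,0,4)! = 1/144  (running 1/144)
⟨..|..⟩ = √(12960)·(1/144) = +0.790569

+0.790569  (= +√(5/8))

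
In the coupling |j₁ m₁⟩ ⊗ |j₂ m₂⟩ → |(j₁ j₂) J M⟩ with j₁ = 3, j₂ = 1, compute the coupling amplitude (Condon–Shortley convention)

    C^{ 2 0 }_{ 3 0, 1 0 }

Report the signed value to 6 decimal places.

−√(3/7) = -0.654654

j₁+j₂−J=2  J+j₁−j₂=4  J−j₁+j₂=0  j₁+j₂+J+1=7
(j₁±m₁, j₂±m₂, J±M) = (3,3,1,1,2,2)
P² = 48/7
sum k=1..1:
  [1] −1/4 = -1/4
S = -1/4
C² = P²·S² = 3/7 ; C = -0.654654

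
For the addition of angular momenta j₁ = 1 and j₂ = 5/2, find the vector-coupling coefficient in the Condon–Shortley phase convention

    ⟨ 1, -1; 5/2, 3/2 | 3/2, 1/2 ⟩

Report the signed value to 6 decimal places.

triangle: 2!×0!×3!/6! = 12/720
(j±m)!: 0!×2!×4!×1!×2!×1! = 96
prefactor² = (2J+1)×Δ×N² = 32/5
  k=2: +1/(2!×0!×0!×2!×0!×1!) = 1/4
Σ = 1/4  ⇒  CG² = 32/5×1/4² = 2/5
CG = +√(2/5) = +0.632456

+√(2/5) = +0.632456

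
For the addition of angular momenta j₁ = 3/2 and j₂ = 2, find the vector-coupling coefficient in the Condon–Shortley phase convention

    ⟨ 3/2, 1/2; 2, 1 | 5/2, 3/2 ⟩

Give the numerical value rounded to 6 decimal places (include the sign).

-0.169031  (= −√(1/35))

triangle: 1!×2!×3!/7! = 12/5040
(j±m)!: 2!×1!×3!×1!×4!×1! = 288
prefactor² = (2J+1)×Δ×N² = 144/35
  k=0: +1/(0!×1!×1!×3!×1!×0!) = 1/6
  k=1: −1/(1!×0!×0!×2!×2!×1!) = -1/4
Σ = -1/12  ⇒  CG² = 144/35×(-1/12)² = 1/35
CG = −√(1/35) = -0.169031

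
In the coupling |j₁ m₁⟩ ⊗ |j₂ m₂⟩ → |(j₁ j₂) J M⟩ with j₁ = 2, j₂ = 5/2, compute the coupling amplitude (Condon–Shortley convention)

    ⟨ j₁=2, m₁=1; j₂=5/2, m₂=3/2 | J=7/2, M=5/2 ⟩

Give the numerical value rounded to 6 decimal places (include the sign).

j₁+j₂−J=1  J+j₁−j₂=3  J−j₁+j₂=4  j₁+j₂+J+1=9
(j₁±m₁, j₂±m₂, J±M) = (3,1,4,1,6,1)
P² = 2304/7
sum k=0..1:
  [0] +1/48 = 1/48
  [1] −1/36 = -1/36
S = -1/144
C² = P²·S² = 1/63 ; C = -0.125988

−√(1/63) ≈ -0.125988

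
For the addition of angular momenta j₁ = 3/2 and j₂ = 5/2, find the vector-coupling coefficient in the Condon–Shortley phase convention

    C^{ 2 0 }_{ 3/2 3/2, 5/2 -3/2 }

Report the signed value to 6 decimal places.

triangle: 2!×1!×3!/7! = 12/5040
(j±m)!: 3!×0!×1!×4!×2!×2! = 576
prefactor² = (2J+1)×Δ×N² = 48/7
  k=0: +1/(0!×2!×0!×1!×1!×2!) = 1/4
Σ = 1/4  ⇒  CG² = 48/7×1/4² = 3/7
CG = +√(3/7) = +0.654654

+√(3/7) ≈ +0.654654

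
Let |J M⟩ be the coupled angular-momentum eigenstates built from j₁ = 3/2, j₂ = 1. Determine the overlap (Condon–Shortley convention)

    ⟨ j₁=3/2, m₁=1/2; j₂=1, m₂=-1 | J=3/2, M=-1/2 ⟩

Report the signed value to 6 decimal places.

+0.730297  (= +√(8/15))

j₁+j₂−J=1  J+j₁−j₂=2  J−j₁+j₂=1  j₁+j₂+J+1=5
(j₁±m₁, j₂±m₂, J±M) = (2,1,0,2,1,2)
P² = 8/15
sum k=0..0:
  [0] +1/1 = 1
S = 1
C² = P²·S² = 8/15 ; C = +0.730297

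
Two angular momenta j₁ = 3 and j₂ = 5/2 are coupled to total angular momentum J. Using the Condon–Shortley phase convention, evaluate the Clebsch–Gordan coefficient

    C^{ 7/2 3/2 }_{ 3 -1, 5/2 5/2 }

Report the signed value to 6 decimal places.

+0.617213

j₁+j₂−J=2  J+j₁−j₂=4  J−j₁+j₂=3  j₁+j₂+J+1=10
(j₁±m₁, j₂±m₂, J±M) = (2,4,5,0,5,2)
P² = 6144/7
sum k=2..2:
  [2] +1/48 = 1/48
S = 1/48
C² = P²·S² = 8/21 ; C = +0.617213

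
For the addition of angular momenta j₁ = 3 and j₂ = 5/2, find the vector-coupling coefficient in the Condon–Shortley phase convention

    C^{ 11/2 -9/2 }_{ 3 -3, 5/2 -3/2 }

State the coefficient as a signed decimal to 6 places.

j₁+j₂−J=0  J+j₁−j₂=6  J−j₁+j₂=5  j₁+j₂+J+1=12
(j₁±m₁, j₂±m₂, J±M) = (0,6,1,4,1,10)
P² = 1492992000/11
sum k=0..0:
  [0] +1/17280 = 1/17280
S = 1/17280
C² = P²·S² = 5/11 ; C = +0.674200

+√(5/11) ≈ +0.674200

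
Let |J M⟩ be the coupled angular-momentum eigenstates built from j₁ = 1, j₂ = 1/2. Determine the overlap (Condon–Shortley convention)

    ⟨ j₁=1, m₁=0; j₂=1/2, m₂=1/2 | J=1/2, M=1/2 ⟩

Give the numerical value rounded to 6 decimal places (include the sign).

−√(1/3) = -0.577350

j₁+j₂−J=1  J+j₁−j₂=1  J−j₁+j₂=0  j₁+j₂+J+1=3
(j₁±m₁, j₂±m₂, J±M) = (1,1,1,0,1,0)
P² = 1/3
sum k=1..1:
  [1] −1/1 = -1
S = -1
C² = P²·S² = 1/3 ; C = -0.577350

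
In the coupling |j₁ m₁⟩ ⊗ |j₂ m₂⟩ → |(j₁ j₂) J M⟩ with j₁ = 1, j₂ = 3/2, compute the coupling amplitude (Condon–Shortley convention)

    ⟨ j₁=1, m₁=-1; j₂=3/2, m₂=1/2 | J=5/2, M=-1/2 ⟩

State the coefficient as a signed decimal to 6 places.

triangle: 0!*2!*3!/6! = 12/720
(j±m)!: 0!*2!*2!*1!*2!*3! = 48
prefactor² = (2J+1)*Δ*N² = 24/5
  k=0: +1/(0!*0!*2!*2!*0!*1!) = 1/4
Σ = 1/4  ⇒  CG² = 24/5*1/4² = 3/10
CG = +√(3/10) = +0.547723

+0.547723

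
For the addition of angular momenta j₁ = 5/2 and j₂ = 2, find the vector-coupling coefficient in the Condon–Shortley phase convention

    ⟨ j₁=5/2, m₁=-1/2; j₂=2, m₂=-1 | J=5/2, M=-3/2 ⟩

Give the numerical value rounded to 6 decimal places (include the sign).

-0.414039  (= −√(6/35))

√[6·2!3!2!/8! · 2!3!1!3!1!4!] = √(216/35)
  +(−1)^0/∏(0,2,3,1,0,1)! = 1/12  (running 1/12)
  +(−1)^1/∏(1,1,2,0,1,2)! = -1/4  (running -1/6)
⟨..|..⟩ = √(216/35)·(-1/6) = -0.414039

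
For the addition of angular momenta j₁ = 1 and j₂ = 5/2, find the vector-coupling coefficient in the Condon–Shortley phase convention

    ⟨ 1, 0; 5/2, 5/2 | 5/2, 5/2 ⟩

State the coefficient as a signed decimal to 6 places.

-0.845154

j₁+j₂−J=1  J+j₁−j₂=1  J−j₁+j₂=4  j₁+j₂+J+1=7
(j₁±m₁, j₂±m₂, J±M) = (1,1,5,0,5,0)
P² = 2880/7
sum k=1..1:
  [1] −1/24 = -1/24
S = -1/24
C² = P²·S² = 5/7 ; C = -0.845154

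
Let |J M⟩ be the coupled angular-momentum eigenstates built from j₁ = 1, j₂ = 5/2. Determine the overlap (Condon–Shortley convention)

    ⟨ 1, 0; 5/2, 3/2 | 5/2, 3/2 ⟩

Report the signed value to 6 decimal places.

√[6·1!1!4!/7! · 1!1!4!1!4!1!] = √(576/35)
  +(−1)^0/∏(0,1,1,4,0,0)! = 1/24  (running 1/24)
  +(−1)^1/∏(1,0,0,3,1,1)! = -1/6  (running -1/8)
⟨..|..⟩ = √(576/35)·(-1/8) = -0.507093

-0.507093  (= −√(9/35))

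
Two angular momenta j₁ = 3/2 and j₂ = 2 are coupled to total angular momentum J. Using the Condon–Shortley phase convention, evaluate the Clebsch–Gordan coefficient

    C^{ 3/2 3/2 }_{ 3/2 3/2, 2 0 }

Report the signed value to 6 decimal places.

+0.447214

j₁+j₂−J=2  J+j₁−j₂=1  J−j₁+j₂=2  j₁+j₂+J+1=6
(j₁±m₁, j₂±m₂, J±M) = (3,0,2,2,3,0)
P² = 16/5
sum k=0..0:
  [0] +1/4 = 1/4
S = 1/4
C² = P²·S² = 1/5 ; C = +0.447214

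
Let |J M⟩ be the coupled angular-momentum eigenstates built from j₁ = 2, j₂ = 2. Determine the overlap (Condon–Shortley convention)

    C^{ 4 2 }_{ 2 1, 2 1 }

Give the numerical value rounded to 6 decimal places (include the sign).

+√(4/7) ≈ +0.755929

j₁+j₂−J=0  J+j₁−j₂=4  J−j₁+j₂=4  j₁+j₂+J+1=9
(j₁±m₁, j₂±m₂, J±M) = (3,1,3,1,6,2)
P² = 5184/7
sum k=0..0:
  [0] +1/36 = 1/36
S = 1/36
C² = P²·S² = 4/7 ; C = +0.755929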